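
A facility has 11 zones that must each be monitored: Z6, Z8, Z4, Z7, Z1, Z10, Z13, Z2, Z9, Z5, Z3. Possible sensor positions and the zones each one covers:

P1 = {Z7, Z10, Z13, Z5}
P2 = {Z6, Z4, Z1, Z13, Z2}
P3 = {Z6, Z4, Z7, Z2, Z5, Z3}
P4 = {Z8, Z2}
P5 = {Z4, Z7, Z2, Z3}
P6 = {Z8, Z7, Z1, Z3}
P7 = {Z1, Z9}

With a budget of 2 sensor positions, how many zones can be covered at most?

Choosing P1, P2 covers {Z6, Z4, Z7, Z1, Z10, Z13, Z2, Z5} — 8 zones.
No choice of 2 sensor positions does better; here Z8, Z9, Z3 are left uncovered.

8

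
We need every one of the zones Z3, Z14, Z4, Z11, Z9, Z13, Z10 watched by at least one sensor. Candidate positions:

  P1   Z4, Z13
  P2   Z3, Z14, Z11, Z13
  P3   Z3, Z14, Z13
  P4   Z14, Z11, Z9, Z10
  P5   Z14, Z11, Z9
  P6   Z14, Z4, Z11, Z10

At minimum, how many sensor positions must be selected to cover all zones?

P1, P2, P4 together cover {Z3, Z14, Z4, Z11, Z9, Z13, Z10} — every zone.
No 2 of the 6 sensor positions cover everything (all 15 pairs fall short), so 3 is minimum.

3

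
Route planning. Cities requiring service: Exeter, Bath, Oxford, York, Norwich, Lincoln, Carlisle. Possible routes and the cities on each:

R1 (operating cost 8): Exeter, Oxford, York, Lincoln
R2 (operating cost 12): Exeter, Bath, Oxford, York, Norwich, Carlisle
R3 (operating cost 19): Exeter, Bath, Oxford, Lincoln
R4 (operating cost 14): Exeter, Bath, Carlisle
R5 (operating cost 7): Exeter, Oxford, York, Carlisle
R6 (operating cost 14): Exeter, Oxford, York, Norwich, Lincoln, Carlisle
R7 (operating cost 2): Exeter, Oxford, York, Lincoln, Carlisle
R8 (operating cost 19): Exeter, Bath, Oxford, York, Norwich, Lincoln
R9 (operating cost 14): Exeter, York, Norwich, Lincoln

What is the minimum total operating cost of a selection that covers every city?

R2, R7 cover every city at operating cost 12 + 2 = 14.
Any cover uses at least 2 routes; among all covering selections none totals below 14.

14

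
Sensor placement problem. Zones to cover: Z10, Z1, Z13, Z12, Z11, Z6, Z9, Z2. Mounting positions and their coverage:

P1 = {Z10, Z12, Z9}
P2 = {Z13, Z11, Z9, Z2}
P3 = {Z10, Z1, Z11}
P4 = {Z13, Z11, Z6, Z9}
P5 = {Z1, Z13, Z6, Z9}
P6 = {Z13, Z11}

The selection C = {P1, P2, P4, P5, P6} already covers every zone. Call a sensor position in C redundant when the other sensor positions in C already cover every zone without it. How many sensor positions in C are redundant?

2

Drop P1: Z10, Z12 uncovered — not redundant.
Drop P2: Z2 uncovered — not redundant.
Drop P4: the rest still cover every zone — redundant.
Drop P5: Z1 uncovered — not redundant.
Drop P6: the rest still cover every zone — redundant.
2 redundant: P4, P6.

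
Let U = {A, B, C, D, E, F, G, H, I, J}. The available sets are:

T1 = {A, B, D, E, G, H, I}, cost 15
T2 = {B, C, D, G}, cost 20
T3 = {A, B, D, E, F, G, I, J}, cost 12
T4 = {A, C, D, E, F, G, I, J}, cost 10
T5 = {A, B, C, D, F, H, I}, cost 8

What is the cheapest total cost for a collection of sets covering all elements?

18

T4, T5 cover every element at cost 10 + 8 = 18.
Any cover uses at least 2 sets; among all covering selections none totals below 18.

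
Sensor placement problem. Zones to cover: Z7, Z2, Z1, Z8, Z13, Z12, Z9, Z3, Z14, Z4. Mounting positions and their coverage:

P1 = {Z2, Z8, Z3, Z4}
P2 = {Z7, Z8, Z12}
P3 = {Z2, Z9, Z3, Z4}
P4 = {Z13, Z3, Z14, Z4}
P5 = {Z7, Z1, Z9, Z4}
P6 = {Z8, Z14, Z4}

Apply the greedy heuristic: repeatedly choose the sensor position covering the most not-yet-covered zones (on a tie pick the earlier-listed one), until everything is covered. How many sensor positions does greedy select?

Pick 1: P1 covers 4 new zones (Z2, Z8, Z3, Z4).
Pick 2: P5 covers 3 new zones (Z7, Z1, Z9).
Pick 3: P4 covers 2 new zones (Z13, Z14).
Pick 4: P2 covers 1 new zones (Z12).
Greedy uses 4 sensor positions.

4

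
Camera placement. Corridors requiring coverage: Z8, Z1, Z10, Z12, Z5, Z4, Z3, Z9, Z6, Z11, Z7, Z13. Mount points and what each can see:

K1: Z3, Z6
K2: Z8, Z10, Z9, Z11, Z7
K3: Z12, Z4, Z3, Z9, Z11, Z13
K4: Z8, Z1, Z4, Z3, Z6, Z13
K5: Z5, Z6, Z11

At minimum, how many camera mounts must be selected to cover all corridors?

K2, K3, K4, K5 together cover {Z8, Z1, Z10, Z12, Z5, Z4, Z3, Z9, Z6, Z11, Z7, Z13} — every corridor.
No 3 of the 5 camera mounts cover everything (all 10 triples fall short), so 4 is minimum.

4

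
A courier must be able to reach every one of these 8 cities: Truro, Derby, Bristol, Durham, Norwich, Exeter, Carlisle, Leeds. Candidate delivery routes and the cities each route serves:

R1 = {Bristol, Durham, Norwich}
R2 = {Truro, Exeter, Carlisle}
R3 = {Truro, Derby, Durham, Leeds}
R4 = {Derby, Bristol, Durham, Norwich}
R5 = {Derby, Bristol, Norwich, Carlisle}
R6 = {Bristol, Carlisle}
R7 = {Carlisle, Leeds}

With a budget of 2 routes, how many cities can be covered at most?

Choosing R2, R4 covers {Truro, Derby, Bristol, Durham, Norwich, Exeter, Carlisle} — 7 cities.
No choice of 2 routes does better; here Leeds is left uncovered.

7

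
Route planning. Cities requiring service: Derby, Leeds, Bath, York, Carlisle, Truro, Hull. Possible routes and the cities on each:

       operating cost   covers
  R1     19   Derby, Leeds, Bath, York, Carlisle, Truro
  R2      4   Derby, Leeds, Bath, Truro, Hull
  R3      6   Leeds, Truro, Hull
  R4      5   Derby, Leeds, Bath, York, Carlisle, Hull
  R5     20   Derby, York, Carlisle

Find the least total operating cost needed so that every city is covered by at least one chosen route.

R2, R4 cover every city at operating cost 4 + 5 = 9.
Any cover uses at least 2 routes; among all covering selections none totals below 9.

9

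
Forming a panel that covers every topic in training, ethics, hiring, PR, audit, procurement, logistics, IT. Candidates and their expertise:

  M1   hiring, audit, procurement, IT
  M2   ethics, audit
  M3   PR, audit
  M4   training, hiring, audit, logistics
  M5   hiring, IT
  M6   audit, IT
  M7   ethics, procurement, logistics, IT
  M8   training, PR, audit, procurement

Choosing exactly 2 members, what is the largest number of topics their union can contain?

Choosing M4, M7 covers {training, ethics, hiring, audit, procurement, logistics, IT} — 7 topics.
No choice of 2 members does better; here PR is left uncovered.

7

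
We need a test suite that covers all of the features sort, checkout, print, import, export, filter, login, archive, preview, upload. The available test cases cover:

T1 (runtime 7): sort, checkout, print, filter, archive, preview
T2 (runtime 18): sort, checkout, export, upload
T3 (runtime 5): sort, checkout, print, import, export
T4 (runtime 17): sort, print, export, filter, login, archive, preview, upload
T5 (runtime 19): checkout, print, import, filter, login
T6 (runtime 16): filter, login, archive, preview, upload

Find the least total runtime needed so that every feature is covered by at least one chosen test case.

21

T3, T6 cover every feature at runtime 5 + 16 = 21.
Any cover uses at least 2 test cases; among all covering selections none totals below 21.
Greedy by coverage-per-runtime would pick T3, T1, T6 for 28 — worse than the optimum 21.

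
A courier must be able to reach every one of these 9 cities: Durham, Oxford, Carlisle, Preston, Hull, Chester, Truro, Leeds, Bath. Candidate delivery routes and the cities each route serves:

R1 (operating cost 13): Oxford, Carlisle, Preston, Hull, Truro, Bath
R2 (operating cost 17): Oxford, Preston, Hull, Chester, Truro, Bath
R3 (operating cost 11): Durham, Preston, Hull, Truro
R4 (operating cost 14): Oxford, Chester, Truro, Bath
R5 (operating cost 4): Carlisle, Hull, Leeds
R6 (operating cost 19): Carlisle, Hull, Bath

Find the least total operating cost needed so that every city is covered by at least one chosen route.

29

R3, R4, R5 cover every city at operating cost 11 + 14 + 4 = 29.
Any cover uses at least 3 routes; among all covering selections none totals below 29.
Greedy by coverage-per-operating cost would pick R5, R1, R3, R4 for 42 — worse than the optimum 29.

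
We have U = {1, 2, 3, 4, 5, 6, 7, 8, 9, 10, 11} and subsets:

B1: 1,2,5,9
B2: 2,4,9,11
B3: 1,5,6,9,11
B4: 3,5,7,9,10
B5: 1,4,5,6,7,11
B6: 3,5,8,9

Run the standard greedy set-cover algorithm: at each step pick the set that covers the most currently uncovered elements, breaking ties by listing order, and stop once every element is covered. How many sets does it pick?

4

Pick 1: B5 covers 6 new elements (1, 4, 5, 6, 7, 11).
Pick 2: B4 covers 3 new elements (3, 9, 10).
Pick 3: B1 covers 1 new elements (2).
Pick 4: B6 covers 1 new elements (8).
Greedy uses 4 sets.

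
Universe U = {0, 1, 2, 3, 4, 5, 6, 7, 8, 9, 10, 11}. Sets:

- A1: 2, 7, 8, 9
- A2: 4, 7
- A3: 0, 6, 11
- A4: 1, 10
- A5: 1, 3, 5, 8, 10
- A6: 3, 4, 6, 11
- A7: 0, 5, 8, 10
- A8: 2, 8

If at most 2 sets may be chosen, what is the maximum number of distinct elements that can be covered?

8

Choosing A1, A5 covers {1, 2, 3, 5, 7, 8, 9, 10} — 8 elements.
No choice of 2 sets does better; here 0, 4, 6, 11 are left uncovered.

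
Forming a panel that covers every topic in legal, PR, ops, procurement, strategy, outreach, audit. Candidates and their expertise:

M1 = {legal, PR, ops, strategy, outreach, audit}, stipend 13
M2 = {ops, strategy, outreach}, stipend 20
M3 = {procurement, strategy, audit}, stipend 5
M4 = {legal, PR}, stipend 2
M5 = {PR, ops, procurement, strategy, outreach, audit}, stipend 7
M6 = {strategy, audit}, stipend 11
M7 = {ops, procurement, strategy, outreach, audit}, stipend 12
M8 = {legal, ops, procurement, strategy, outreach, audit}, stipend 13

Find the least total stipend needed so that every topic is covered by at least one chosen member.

M4, M5 cover every topic at stipend 2 + 7 = 9.
Any cover uses at least 2 members; among all covering selections none totals below 9.

9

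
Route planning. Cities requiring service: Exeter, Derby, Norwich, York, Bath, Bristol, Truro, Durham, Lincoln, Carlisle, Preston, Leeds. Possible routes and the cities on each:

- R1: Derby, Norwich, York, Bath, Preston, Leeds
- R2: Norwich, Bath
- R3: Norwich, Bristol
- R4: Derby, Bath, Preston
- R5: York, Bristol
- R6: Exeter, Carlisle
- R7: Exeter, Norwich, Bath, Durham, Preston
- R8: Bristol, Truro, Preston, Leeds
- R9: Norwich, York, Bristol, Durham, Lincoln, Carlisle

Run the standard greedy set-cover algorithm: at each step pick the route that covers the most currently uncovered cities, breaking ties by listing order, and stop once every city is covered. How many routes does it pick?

4

Pick 1: R1 covers 6 new cities (Derby, Norwich, York, Bath, Preston, Leeds).
Pick 2: R9 covers 4 new cities (Bristol, Durham, Lincoln, Carlisle).
Pick 3: R6 covers 1 new cities (Exeter).
Pick 4: R8 covers 1 new cities (Truro).
Greedy uses 4 routes.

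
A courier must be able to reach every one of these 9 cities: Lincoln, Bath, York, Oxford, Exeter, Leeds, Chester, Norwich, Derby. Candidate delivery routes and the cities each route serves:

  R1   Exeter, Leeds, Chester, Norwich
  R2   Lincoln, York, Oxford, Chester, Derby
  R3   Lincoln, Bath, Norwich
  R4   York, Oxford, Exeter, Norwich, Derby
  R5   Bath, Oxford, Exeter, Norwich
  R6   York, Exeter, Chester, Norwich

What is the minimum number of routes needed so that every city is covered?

3

R1, R2, R3 together cover {Lincoln, Bath, York, Oxford, Exeter, Leeds, Chester, Norwich, Derby} — every city.
No 2 of the 6 routes cover everything (all 15 pairs fall short), so 3 is minimum.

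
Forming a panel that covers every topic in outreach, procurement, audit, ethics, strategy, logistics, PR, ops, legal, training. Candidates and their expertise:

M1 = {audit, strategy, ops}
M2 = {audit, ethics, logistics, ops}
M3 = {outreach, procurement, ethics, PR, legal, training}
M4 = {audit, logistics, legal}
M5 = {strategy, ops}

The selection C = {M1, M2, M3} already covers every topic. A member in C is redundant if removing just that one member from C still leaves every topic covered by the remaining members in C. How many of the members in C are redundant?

Drop M1: strategy uncovered — not redundant.
Drop M2: logistics uncovered — not redundant.
Drop M3: outreach, procurement, PR, legal, … uncovered — not redundant.
None of the members in C is redundant.

0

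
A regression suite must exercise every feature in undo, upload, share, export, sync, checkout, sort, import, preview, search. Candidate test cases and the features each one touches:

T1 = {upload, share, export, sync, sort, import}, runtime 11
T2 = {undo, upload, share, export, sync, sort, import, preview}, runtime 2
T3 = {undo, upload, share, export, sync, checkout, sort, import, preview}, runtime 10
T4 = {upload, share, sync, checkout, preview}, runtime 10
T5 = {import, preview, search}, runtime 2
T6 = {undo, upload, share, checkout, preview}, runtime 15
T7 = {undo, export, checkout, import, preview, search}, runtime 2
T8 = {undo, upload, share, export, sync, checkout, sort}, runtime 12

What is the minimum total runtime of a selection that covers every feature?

T2, T7 cover every feature at runtime 2 + 2 = 4.
Any cover uses at least 2 test cases; among all covering selections none totals below 4.

4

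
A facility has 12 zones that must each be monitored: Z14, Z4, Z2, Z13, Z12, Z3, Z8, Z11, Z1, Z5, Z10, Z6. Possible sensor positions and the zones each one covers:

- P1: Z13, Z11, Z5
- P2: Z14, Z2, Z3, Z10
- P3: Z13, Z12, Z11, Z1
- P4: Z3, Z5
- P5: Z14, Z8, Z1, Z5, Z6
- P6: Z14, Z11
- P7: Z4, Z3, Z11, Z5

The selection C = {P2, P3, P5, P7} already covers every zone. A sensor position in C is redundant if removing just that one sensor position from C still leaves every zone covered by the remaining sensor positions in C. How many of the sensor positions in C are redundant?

0

Drop P2: Z2, Z10 uncovered — not redundant.
Drop P3: Z13, Z12 uncovered — not redundant.
Drop P5: Z8, Z6 uncovered — not redundant.
Drop P7: Z4 uncovered — not redundant.
None of the sensor positions in C is redundant.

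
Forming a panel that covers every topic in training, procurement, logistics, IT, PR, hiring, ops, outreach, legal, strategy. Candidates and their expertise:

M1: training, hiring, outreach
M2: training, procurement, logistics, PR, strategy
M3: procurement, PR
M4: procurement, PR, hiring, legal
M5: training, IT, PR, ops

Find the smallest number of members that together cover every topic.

4

M1, M2, M4, M5 together cover {training, procurement, logistics, IT, PR, hiring, ops, outreach, legal, strategy} — every topic.
No 3 of the 5 members cover everything (all 10 triples fall short), so 4 is minimum.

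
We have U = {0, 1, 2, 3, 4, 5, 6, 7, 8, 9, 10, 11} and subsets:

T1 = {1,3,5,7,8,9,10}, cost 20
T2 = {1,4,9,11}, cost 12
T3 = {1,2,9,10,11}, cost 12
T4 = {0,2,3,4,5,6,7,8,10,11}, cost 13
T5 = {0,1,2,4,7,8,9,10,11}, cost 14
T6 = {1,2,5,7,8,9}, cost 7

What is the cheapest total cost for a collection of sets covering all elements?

20

T4, T6 cover every element at cost 13 + 7 = 20.
Any cover uses at least 2 sets; among all covering selections none totals below 20.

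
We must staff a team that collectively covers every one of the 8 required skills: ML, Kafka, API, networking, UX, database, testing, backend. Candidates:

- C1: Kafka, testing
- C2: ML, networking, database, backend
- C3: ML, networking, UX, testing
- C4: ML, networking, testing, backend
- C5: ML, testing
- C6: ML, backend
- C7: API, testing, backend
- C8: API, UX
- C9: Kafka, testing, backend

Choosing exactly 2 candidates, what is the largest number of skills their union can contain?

6

Choosing C1, C2 covers {ML, Kafka, networking, database, testing, backend} — 6 skills.
No choice of 2 candidates does better; here API, UX are left uncovered.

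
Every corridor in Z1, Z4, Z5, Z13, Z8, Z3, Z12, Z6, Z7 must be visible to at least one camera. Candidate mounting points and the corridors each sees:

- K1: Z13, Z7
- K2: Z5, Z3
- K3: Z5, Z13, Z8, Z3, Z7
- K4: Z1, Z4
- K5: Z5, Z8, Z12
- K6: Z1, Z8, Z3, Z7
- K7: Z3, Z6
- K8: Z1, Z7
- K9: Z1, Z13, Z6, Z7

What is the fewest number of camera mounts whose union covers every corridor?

4

K1, K4, K5, K7 together cover {Z1, Z4, Z5, Z13, Z8, Z3, Z12, Z6, Z7} — every corridor.
No 3 of the 9 camera mounts cover everything (all 84 triples fall short), so 4 is minimum.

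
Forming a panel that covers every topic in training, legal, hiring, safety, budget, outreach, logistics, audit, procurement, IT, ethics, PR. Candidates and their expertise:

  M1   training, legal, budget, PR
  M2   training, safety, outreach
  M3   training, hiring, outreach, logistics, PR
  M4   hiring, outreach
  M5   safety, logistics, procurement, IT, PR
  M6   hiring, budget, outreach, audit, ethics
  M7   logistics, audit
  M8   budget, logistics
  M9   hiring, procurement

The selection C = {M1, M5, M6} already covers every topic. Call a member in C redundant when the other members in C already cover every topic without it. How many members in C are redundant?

0

Drop M1: training, legal uncovered — not redundant.
Drop M5: safety, logistics, procurement, IT uncovered — not redundant.
Drop M6: hiring, outreach, audit, ethics uncovered — not redundant.
None of the members in C is redundant.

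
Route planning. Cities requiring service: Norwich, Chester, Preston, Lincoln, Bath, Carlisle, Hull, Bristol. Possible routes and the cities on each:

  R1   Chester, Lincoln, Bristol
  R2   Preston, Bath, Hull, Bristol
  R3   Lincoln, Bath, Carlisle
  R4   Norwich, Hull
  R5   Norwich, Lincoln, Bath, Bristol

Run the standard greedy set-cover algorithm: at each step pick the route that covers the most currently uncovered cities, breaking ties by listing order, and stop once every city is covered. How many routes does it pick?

4

Pick 1: R2 covers 4 new cities (Preston, Bath, Hull, Bristol).
Pick 2: R1 covers 2 new cities (Chester, Lincoln).
Pick 3: R3 covers 1 new cities (Carlisle).
Pick 4: R4 covers 1 new cities (Norwich).
Greedy uses 4 routes.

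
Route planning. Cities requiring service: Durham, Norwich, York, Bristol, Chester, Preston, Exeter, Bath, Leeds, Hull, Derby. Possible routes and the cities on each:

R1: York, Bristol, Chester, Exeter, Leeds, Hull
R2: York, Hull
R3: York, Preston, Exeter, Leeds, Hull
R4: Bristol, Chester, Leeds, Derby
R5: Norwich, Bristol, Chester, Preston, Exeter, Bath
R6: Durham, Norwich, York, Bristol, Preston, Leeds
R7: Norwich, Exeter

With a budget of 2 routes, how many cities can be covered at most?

Choosing R1, R5 covers {Norwich, York, Bristol, Chester, Preston, Exeter, Bath, Leeds, Hull} — 9 cities.
No choice of 2 routes does better; here Durham, Derby are left uncovered.

9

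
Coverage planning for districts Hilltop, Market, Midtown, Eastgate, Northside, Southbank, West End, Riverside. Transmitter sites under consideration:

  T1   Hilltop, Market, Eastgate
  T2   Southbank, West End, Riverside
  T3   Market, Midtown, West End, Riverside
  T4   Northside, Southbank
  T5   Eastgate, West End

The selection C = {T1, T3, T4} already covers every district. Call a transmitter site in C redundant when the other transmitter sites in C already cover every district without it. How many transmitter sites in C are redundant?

0

Drop T1: Hilltop, Eastgate uncovered — not redundant.
Drop T3: Midtown, West End, Riverside uncovered — not redundant.
Drop T4: Northside, Southbank uncovered — not redundant.
None of the transmitter sites in C is redundant.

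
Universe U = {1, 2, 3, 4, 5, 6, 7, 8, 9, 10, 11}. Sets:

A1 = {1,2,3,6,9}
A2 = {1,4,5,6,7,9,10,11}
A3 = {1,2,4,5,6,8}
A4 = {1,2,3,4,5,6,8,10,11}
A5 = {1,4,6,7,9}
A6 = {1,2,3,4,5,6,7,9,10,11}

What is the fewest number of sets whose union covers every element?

2

A2, A4 together cover {1, 2, 3, 4, 5, 6, 7, 8, 9, 10, 11} — every element.
No single set contains all 11 elements, so 2 is optimal.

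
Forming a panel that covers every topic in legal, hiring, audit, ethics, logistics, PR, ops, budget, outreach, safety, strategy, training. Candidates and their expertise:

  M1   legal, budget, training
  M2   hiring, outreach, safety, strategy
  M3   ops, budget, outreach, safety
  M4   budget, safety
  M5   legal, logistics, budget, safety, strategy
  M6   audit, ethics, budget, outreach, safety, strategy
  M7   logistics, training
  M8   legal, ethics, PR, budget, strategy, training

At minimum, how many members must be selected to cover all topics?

M2, M3, M5, M6, M8 together cover {legal, hiring, audit, ethics, logistics, PR, ops, budget, outreach, safety, strategy, training} — every topic.
No 4 of the 8 members cover everything (all 70 size-4 selections fall short), so 5 is minimum.

5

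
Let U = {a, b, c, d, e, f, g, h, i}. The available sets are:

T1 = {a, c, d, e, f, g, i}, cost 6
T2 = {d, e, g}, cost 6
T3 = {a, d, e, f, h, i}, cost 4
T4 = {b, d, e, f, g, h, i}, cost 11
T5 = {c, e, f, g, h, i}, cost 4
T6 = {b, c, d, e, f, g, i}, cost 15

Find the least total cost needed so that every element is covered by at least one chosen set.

T1, T4 cover every element at cost 6 + 11 = 17.
Any cover uses at least 2 sets; among all covering selections none totals below 17.
Greedy by coverage-per-cost would pick T3, T5, T4 for 19 — worse than the optimum 17.

17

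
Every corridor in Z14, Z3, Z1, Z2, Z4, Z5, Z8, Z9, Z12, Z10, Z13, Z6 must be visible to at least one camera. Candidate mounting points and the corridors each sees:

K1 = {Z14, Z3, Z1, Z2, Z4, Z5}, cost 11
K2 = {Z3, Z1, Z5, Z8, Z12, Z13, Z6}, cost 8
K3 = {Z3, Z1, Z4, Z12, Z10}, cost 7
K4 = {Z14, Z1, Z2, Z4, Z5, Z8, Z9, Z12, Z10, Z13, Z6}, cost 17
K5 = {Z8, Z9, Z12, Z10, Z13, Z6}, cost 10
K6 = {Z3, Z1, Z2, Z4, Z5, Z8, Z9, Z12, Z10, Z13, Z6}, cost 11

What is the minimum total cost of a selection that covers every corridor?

K1, K5 cover every corridor at cost 11 + 10 = 21.
Any cover uses at least 2 camera mounts; among all covering selections none totals below 21.

21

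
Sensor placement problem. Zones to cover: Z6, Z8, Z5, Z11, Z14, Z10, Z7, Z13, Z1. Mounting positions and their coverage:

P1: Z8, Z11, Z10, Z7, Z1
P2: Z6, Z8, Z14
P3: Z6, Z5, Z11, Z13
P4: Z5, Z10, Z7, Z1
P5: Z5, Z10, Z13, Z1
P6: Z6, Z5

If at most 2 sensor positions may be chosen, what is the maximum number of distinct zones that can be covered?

8

Choosing P1, P3 covers {Z6, Z8, Z5, Z11, Z10, Z7, Z13, Z1} — 8 zones.
No choice of 2 sensor positions does better; here Z14 is left uncovered.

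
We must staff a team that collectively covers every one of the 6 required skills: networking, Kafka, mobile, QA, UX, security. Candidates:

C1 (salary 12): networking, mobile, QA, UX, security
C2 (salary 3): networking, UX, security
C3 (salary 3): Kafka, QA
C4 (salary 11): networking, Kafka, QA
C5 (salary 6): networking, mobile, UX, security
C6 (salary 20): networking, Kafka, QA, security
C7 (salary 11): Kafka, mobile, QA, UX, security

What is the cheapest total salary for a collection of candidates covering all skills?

9

C3, C5 cover every skill at salary 3 + 6 = 9.
Any cover uses at least 2 candidates; among all covering selections none totals below 9.
Greedy by coverage-per-salary would pick C2, C3, C5 for 12 — worse than the optimum 9.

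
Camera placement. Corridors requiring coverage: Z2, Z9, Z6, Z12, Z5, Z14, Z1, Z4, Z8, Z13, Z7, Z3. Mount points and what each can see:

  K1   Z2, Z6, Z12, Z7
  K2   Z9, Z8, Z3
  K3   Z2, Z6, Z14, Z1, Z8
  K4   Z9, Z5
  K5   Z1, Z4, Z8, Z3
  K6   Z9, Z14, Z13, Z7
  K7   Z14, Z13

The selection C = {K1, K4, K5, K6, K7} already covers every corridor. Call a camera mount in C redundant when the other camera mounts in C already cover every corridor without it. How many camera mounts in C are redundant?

2

Drop K1: Z2, Z6, Z12 uncovered — not redundant.
Drop K4: Z5 uncovered — not redundant.
Drop K5: Z1, Z4, Z8, Z3 uncovered — not redundant.
Drop K6: the rest still cover every corridor — redundant.
Drop K7: the rest still cover every corridor — redundant.
2 redundant: K6, K7.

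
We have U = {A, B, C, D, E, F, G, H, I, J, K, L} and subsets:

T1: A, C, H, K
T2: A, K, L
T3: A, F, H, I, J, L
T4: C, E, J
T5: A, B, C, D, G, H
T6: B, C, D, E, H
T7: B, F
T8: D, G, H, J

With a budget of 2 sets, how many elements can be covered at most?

10

Choosing T3, T5 covers {A, B, C, D, F, G, H, I, J, L} — 10 elements.
No choice of 2 sets does better; here E, K are left uncovered.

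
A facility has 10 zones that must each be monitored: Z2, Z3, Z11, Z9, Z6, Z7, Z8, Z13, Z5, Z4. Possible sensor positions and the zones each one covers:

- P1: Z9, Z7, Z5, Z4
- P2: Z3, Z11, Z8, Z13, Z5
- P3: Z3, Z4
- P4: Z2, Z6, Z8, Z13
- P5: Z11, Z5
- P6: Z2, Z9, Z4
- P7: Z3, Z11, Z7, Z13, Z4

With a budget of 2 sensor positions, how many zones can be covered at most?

8

Choosing P1, P2 covers {Z3, Z11, Z9, Z7, Z8, Z13, Z5, Z4} — 8 zones.
No choice of 2 sensor positions does better; here Z2, Z6 are left uncovered.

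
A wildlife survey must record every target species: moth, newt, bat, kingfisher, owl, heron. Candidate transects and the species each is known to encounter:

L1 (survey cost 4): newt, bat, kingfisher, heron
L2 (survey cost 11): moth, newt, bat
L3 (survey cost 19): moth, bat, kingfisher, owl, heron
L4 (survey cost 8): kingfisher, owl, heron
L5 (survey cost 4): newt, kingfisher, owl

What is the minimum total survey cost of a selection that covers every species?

L2, L4 cover every species at survey cost 11 + 8 = 19.
Any cover uses at least 2 transects; among all covering selections none totals below 19.

19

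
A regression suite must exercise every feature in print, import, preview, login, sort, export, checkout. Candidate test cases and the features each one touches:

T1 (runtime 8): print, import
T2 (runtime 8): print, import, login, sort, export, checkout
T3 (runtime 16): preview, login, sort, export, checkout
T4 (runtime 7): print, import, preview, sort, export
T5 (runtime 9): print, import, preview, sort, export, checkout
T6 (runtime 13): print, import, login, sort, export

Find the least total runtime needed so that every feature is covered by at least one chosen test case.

15

T2, T4 cover every feature at runtime 8 + 7 = 15.
Any cover uses at least 2 test cases; among all covering selections none totals below 15.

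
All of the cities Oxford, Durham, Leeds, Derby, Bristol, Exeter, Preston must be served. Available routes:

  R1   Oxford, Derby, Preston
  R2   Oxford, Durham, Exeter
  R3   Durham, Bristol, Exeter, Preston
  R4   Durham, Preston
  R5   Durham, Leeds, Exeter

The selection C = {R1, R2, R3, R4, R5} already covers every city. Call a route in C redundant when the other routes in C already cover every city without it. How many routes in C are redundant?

2

Drop R1: Derby uncovered — not redundant.
Drop R2: the rest still cover every city — redundant.
Drop R3: Bristol uncovered — not redundant.
Drop R4: the rest still cover every city — redundant.
Drop R5: Leeds uncovered — not redundant.
2 redundant: R2, R4.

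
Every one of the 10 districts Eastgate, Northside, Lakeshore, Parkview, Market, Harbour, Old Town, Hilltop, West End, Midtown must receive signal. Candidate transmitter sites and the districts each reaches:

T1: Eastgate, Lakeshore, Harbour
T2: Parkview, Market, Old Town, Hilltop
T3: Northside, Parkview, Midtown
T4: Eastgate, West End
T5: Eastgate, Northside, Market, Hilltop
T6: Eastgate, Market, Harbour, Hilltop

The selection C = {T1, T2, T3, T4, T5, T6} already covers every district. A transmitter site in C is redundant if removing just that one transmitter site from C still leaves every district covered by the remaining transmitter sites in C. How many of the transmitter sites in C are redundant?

2

Drop T1: Lakeshore uncovered — not redundant.
Drop T2: Old Town uncovered — not redundant.
Drop T3: Midtown uncovered — not redundant.
Drop T4: West End uncovered — not redundant.
Drop T5: the rest still cover every district — redundant.
Drop T6: the rest still cover every district — redundant.
2 redundant: T5, T6.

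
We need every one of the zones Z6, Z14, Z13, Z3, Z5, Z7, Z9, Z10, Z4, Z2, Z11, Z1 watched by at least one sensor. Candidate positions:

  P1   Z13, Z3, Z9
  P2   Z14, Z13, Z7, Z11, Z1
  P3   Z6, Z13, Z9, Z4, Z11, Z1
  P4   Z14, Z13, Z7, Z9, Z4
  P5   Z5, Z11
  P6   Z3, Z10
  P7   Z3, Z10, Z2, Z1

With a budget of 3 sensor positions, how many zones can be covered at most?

Choosing P2, P3, P7 covers {Z6, Z14, Z13, Z3, Z7, Z9, Z10, Z4, Z2, Z11, Z1} — 11 zones.
No choice of 3 sensor positions does better; here Z5 is left uncovered.

11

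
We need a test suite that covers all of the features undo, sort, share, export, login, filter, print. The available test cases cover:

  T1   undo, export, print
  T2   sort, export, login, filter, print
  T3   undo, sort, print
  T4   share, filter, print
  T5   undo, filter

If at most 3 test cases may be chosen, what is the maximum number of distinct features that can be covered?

Choosing T1, T2, T4 covers {undo, sort, share, export, login, filter, print} — 7 features.
That is all 7 features.

7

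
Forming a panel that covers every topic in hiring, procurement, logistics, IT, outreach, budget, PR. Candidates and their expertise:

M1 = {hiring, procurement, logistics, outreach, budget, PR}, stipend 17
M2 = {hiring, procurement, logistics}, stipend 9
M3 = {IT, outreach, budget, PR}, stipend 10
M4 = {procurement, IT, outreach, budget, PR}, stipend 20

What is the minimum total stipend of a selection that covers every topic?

M2, M3 cover every topic at stipend 9 + 10 = 19.
Any cover uses at least 2 members; among all covering selections none totals below 19.

19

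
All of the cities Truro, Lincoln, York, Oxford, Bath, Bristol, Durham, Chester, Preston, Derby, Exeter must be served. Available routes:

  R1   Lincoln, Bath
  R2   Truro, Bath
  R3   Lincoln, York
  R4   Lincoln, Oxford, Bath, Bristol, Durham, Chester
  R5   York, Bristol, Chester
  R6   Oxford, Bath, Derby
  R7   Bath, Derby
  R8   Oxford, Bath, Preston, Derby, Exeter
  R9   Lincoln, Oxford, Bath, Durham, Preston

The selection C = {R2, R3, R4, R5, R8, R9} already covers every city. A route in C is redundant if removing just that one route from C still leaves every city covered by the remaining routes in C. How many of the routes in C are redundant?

4

Drop R2: Truro uncovered — not redundant.
Drop R3: the rest still cover every city — redundant.
Drop R4: the rest still cover every city — redundant.
Drop R5: the rest still cover every city — redundant.
Drop R8: Derby, Exeter uncovered — not redundant.
Drop R9: the rest still cover every city — redundant.
4 redundant: R3, R4, R5, R9.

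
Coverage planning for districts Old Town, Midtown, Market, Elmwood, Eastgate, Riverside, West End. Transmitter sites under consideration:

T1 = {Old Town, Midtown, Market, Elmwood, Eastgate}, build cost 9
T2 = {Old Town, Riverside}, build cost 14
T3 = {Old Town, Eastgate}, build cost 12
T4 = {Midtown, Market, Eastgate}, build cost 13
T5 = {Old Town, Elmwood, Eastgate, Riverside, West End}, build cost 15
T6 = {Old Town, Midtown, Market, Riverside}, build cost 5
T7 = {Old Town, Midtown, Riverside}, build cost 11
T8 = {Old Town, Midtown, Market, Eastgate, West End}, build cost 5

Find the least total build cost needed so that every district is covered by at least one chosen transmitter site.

19

T1, T6, T8 cover every district at build cost 9 + 5 + 5 = 19.
Any cover uses at least 2 transmitter sites; among all covering selections none totals below 19.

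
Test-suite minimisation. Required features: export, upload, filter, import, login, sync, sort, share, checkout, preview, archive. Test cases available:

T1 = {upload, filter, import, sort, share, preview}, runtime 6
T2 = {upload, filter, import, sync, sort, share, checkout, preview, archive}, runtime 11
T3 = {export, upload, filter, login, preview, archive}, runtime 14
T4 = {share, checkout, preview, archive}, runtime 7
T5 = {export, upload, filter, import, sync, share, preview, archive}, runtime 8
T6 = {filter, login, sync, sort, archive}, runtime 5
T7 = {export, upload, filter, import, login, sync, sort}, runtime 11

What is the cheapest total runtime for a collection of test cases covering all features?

18

T4, T7 cover every feature at runtime 7 + 11 = 18.
Any cover uses at least 2 test cases; among all covering selections none totals below 18.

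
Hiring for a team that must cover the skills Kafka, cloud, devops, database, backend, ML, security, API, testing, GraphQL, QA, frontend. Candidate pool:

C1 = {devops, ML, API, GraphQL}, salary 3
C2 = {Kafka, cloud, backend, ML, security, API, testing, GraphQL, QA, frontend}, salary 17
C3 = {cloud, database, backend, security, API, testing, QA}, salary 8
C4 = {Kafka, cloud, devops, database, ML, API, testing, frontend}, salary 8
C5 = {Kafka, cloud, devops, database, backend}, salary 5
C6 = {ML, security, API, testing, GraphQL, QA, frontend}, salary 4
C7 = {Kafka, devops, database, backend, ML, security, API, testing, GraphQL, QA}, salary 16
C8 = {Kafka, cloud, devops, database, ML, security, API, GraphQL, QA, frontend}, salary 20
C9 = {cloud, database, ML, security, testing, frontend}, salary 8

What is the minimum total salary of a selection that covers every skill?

C5, C6 cover every skill at salary 5 + 4 = 9.
Any cover uses at least 2 candidates; among all covering selections none totals below 9.

9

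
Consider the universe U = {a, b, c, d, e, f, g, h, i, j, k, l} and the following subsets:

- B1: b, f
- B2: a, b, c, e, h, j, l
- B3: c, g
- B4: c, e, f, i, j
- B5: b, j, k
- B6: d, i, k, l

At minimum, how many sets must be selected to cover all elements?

4

B1, B2, B3, B6 together cover {a, b, c, d, e, f, g, h, i, j, k, l} — every element.
No 3 of the 6 sets cover everything (all 20 triples fall short), so 4 is minimum.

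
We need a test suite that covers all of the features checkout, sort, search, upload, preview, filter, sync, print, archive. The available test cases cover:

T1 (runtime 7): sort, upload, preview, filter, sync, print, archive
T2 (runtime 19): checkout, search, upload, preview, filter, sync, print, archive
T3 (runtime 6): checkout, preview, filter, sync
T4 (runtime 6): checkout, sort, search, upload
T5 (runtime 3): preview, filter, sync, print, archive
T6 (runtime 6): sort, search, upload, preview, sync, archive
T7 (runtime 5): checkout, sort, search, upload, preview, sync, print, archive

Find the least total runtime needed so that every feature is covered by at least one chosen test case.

T5, T7 cover every feature at runtime 3 + 5 = 8.
Any cover uses at least 2 test cases; among all covering selections none totals below 8.

8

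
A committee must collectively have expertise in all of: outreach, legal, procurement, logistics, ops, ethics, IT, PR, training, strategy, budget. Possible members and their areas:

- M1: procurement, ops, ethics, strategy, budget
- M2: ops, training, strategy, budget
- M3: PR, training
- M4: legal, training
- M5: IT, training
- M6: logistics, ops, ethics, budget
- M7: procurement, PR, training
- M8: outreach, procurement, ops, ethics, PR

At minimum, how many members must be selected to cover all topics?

5

M1, M4, M5, M6, M8 together cover {outreach, legal, procurement, logistics, ops, ethics, IT, PR, training, strategy, budget} — every topic.
No 4 of the 8 members cover everything (all 70 size-4 selections fall short), so 5 is minimum.
Greedy (largest uncovered first) would take M1, M3, M4, M5, M6, M8 — 6 members — but 5 suffice.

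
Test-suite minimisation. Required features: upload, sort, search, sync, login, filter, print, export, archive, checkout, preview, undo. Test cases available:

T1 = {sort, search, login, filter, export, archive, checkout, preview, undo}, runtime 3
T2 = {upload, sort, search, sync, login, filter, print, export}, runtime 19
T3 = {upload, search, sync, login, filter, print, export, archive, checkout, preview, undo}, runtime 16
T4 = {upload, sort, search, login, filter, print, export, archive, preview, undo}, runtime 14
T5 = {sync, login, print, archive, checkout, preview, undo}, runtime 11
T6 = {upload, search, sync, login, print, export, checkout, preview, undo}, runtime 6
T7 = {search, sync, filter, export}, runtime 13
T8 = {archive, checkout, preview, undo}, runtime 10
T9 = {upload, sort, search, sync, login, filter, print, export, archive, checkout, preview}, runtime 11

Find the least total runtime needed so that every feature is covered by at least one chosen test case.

9

T1, T6 cover every feature at runtime 3 + 6 = 9.
Any cover uses at least 2 test cases; among all covering selections none totals below 9.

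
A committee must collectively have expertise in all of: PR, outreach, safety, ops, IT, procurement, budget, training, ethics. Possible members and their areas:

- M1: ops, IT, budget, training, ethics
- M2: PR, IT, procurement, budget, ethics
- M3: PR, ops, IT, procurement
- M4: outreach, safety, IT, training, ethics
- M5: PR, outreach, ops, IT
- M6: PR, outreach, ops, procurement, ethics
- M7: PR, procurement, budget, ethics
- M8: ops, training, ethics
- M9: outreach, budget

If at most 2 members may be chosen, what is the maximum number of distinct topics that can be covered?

8

Choosing M1, M6 covers {PR, outreach, ops, IT, procurement, budget, training, ethics} — 8 topics.
No choice of 2 members does better; here safety is left uncovered.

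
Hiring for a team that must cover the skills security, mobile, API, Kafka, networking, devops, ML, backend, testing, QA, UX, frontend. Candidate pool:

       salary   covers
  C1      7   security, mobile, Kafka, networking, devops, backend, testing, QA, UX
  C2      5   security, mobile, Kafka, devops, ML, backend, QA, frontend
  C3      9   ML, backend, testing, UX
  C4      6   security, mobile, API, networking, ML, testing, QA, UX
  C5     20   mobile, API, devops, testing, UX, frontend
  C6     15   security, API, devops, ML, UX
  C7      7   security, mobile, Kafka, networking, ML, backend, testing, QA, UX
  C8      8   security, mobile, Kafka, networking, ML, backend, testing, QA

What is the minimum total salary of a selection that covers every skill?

11

C2, C4 cover every skill at salary 5 + 6 = 11.
Any cover uses at least 2 candidates; among all covering selections none totals below 11.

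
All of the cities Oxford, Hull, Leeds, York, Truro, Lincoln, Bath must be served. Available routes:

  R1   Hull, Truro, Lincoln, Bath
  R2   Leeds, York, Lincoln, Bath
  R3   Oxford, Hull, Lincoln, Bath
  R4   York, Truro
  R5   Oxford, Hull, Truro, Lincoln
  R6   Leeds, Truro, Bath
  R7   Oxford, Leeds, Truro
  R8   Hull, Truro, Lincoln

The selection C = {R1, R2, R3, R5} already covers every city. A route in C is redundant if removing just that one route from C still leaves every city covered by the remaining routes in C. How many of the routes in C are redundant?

Drop R1: the rest still cover every city — redundant.
Drop R2: Leeds, York uncovered — not redundant.
Drop R3: the rest still cover every city — redundant.
Drop R5: the rest still cover every city — redundant.
3 redundant: R1, R3, R5.

3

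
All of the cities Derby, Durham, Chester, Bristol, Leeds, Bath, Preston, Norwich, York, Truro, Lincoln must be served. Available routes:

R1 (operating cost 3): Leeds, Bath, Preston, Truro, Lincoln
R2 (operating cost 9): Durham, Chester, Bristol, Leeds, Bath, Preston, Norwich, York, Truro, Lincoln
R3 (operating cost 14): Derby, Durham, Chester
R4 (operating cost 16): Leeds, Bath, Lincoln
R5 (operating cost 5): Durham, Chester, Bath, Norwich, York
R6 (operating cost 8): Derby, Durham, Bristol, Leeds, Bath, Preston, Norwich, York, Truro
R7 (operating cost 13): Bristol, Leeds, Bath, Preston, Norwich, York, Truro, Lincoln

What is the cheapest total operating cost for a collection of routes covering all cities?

16

R1, R5, R6 cover every city at operating cost 3 + 5 + 8 = 16.
Any cover uses at least 2 routes; among all covering selections none totals below 16.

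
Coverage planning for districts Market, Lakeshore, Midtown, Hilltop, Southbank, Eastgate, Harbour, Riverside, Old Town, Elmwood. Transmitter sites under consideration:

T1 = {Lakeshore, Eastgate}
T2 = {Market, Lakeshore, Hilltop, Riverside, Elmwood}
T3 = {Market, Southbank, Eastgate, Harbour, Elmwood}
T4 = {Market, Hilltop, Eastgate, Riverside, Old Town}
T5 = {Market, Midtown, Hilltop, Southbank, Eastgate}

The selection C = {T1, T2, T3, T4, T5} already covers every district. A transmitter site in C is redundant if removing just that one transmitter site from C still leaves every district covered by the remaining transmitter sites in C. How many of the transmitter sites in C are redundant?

Drop T1: the rest still cover every district — redundant.
Drop T2: the rest still cover every district — redundant.
Drop T3: Harbour uncovered — not redundant.
Drop T4: Old Town uncovered — not redundant.
Drop T5: Midtown uncovered — not redundant.
2 redundant: T1, T2.

2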